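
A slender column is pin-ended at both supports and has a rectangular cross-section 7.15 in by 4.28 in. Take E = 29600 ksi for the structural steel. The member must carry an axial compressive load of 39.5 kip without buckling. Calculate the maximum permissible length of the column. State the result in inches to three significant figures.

Buckling occurs about the weak axis: I_min = h·b³/12 with b = 4.28 in (the shorter side).
I_min = 7.15×4.28³/12 = 46.71 in⁴
At the buckling limit P_cr = P = 3.950×10^4 lb
From P_cr = π²EI/(K·L)²:  L = (1/K)·√(π²EI/P_cr) = (1/1)·√(π²×2.96×10^7×46.71/3.950×10^4)
L = 588 in

L_max ≈ 588 in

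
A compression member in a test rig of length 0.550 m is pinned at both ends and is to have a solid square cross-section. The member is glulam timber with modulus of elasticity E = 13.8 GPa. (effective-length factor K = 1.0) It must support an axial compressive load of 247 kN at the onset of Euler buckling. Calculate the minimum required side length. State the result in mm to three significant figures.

a ≈ 50.7 mm

L_e = K·L = 1 × 0.550 = 0.5500 m
Required I = P_cr·L_e²/(π²E) = 2.470×10^5 × 0.5500² / (π² × 1.38×10^10) = 5.486×10^-7 m⁴
I_req = 5.486×10^5 mm⁴
Solid square: I = a⁴/12  ⇒  a = (12I)^(1/4) = (12×5.486×10^5)^(1/4) = 50.7 mm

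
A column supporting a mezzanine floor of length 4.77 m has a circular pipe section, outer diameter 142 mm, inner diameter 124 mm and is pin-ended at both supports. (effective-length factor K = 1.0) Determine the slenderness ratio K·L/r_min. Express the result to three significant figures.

λ ≈ 101

d_o = 142 mm, d_i = 124 mm
I = π(d_o⁴ − d_i⁴)/64 = π(142⁴ − 124.0⁴)/64 = 8.353×10^6 mm⁴
A = 3.760×10^3 mm²;  r_min = √(I/A) = √(8.353×10^6/3.760×10^3) = 47.13 mm
L_e = K·L = 1 × 4.77 m = 4.770 m = 4770.0 mm
λ = L_e / r_min = 4770.0 / 47.13 = 101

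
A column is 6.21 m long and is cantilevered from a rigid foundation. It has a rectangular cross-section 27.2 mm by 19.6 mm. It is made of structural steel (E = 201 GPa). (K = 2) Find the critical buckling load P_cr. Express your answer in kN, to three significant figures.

P_cr ≈ 0.219 kN

Buckling occurs about the weak axis: I_min = h·b³/12 with b = 19.6 mm (the shorter side).
I_min = 27.2×19.6³/12 = 1.707×10^4 mm⁴
I = 1.707×10^4 mm⁴ = 1.707×10^-8 m⁴
Effective length L_e = K·L = 2 × 6.21 = 12.42 m
P_cr = π²EI / L_e² = π² × 201×10⁹ × 1.707×10^-8 / 12.42² = 219.5 N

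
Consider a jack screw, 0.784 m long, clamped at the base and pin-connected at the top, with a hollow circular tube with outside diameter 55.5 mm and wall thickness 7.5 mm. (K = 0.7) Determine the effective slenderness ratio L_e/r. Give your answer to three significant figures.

Inner diameter d_i = 55.5 − 2×7.5 = 40.50 mm
I = π(d_o⁴ − d_i⁴)/64 = π(55.5⁴ − 40.50⁴)/64 = 3.337×10^5 mm⁴
A = 1.131×10^3 mm²;  r_min = √(I/A) = √(3.337×10^5/1.131×10^3) = 17.18 mm
L_e = K·L = 0.7 × 0.784 m = 0.5488 m = 548.80 mm
λ = L_e / r_min = 548.80 / 17.18 = 32.0

λ ≈ 32.0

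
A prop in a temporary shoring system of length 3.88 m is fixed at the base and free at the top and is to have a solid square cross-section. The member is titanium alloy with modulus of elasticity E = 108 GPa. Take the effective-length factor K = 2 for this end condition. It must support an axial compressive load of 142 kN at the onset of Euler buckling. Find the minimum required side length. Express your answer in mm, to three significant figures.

a ≈ 99.1 mm

L_e = K·L = 2 × 3.88 = 7.760 m
Required I = P_cr·L_e²/(π²E) = 1.420×10^5 × 7.760² / (π² × 1.08×10^11) = 8.022×10^-6 m⁴
I_req = 8.022×10^6 mm⁴
Solid square: I = a⁴/12  ⇒  a = (12I)^(1/4) = (12×8.022×10^6)^(1/4) = 99.1 mm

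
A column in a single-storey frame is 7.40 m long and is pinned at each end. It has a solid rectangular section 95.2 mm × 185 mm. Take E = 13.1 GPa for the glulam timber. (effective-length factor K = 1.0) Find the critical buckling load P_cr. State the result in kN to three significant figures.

P_cr ≈ 31.4 kN

Buckling occurs about the weak axis: I_min = h·b³/12 with b = 95.2 mm (the shorter side).
I_min = 185×95.2³/12 = 1.330×10^7 mm⁴
I = 1.330×10^7 mm⁴ = 1.330×10^-5 m⁴
Effective length L_e = K·L = 1 × 7.40 = 7.400 m
P_cr = π²EI / L_e² = π² × 13.1×10⁹ × 1.330×10^-5 / 7.400² = 3.141×10^4 N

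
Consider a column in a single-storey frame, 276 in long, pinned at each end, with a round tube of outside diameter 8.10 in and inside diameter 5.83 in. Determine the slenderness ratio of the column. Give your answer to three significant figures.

λ ≈ 111

d_o = 8.10 in, d_i = 5.83 in
I = π(d_o⁴ − d_i⁴)/64 = π(8.10⁴ − 5.830⁴)/64 = 154.6 in⁴
A = 24.84 in²;  r_min = √(I/A) = √(154.6/24.84) = 2.495 in
L_e = K·L = 1 × 276 = 276.0 in
λ = L_e / r_min = 276.00 / 2.495 = 111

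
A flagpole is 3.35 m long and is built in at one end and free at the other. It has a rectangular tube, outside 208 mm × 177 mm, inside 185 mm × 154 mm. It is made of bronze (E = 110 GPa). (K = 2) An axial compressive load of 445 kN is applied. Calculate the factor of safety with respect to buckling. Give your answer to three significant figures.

Weak-axis I_min = (h_o·b_o³ − h_i·b_i³)/12 with b_o = 177, b_i = 154.0 mm (shorter outer/inner sides).
I_min = (208×177³ − 185.0×154.0³)/12 = 3.981×10^7 mm⁴
I = 3.981×10^7 mm⁴ = 3.981×10^-5 m⁴
Effective length L_e = K·L = 2 × 3.35 = 6.700 m
P_cr = π²EI / L_e² = π² × 110×10⁹ × 3.981×10^-5 / 6.700² = 9.628×10^5 N
Factor of safety n = P_cr / P = 962.84 / 445 = 2.16

n ≈ 2.16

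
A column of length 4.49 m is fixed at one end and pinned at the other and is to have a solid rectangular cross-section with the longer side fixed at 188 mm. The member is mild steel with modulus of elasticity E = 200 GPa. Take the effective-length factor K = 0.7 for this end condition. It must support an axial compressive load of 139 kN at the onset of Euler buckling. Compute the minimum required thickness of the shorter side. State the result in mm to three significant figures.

b ≈ 35.4 mm

L_e = K·L = 0.7 × 4.49 = 3.143 m
Required I = P_cr·L_e²/(π²E) = 1.390×10^5 × 3.143² / (π² × 2.00×10^11) = 6.956×10^-7 m⁴
I_req = 6.956×10^5 mm⁴
Rectangle, weak axis: I_min = h·b³/12 with h = 188 mm fixed  ⇒  b = (12I/h)^(1/3) = 35.4 mm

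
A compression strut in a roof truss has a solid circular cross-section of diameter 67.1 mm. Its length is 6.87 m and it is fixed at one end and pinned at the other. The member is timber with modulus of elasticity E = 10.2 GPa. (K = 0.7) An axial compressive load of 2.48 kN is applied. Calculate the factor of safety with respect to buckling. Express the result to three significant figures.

I = πd⁴/64 = π×67.1⁴/64 = 9.951×10^5 mm⁴
I = 9.951×10^5 mm⁴ = 9.951×10^-7 m⁴
Effective length L_e = K·L = 0.7 × 6.87 = 4.809 m
P_cr = π²EI / L_e² = π² × 10.2×10⁹ × 9.951×10^-7 / 4.809² = 4.332×10^3 N
Factor of safety n = P_cr / P = 4.3316 / 2.48 = 1.75

n ≈ 1.75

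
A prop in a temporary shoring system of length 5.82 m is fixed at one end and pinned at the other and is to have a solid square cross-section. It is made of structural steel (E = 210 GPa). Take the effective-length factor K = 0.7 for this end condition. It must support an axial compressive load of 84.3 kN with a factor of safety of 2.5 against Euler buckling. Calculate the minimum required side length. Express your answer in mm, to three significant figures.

a ≈ 67.1 mm

Required P_cr = n·P = 2.5 × 84.3 = 210.8 kN
L_e = K·L = 0.7 × 5.82 = 4.074 m
Required I = P_cr·L_e²/(π²E) = 2.107×10^5 × 4.074² / (π² × 2.10×10^11) = 1.688×10^-6 m⁴
I_req = 1.688×10^6 mm⁴
Solid square: I = a⁴/12  ⇒  a = (12I)^(1/4) = (12×1.688×10^6)^(1/4) = 67.1 mm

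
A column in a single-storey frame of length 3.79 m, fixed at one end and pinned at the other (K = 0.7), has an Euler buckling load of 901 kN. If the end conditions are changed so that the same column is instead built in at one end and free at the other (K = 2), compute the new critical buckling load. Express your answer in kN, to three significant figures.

P_cr ≈ 110 kN

P_cr ∝ 1/K², so P_cr,new = P_cr,old × (K_old/K_new)² = 901 × (0.7/2)²
= 901 × 0.1225 = 110 kN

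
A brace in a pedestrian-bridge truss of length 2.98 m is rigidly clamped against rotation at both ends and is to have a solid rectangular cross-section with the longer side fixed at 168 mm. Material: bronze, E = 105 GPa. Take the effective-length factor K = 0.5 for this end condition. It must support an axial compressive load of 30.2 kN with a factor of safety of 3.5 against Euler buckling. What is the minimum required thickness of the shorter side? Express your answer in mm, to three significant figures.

b ≈ 25.3 mm

Required P_cr = n·P = 3.5 × 30.2 = 105.7 kN
L_e = K·L = 0.5 × 2.98 = 1.490 m
Required I = P_cr·L_e²/(π²E) = 1.057×10^5 × 1.490² / (π² × 1.05×10^11) = 2.264×10^-7 m⁴
I_req = 2.264×10^5 mm⁴
Rectangle, weak axis: I_min = h·b³/12 with h = 168 mm fixed  ⇒  b = (12I/h)^(1/3) = 25.3 mm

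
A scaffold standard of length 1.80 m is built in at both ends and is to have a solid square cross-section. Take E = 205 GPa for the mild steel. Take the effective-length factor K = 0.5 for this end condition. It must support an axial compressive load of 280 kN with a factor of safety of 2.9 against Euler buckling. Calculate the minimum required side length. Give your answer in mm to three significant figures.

a ≈ 44.4 mm

Required P_cr = n·P = 2.9 × 280 = 812.0 kN
L_e = K·L = 0.5 × 1.80 = 0.9000 m
Required I = P_cr·L_e²/(π²E) = 8.120×10^5 × 0.9000² / (π² × 2.05×10^11) = 3.251×10^-7 m⁴
I_req = 3.251×10^5 mm⁴
Solid square: I = a⁴/12  ⇒  a = (12I)^(1/4) = (12×3.251×10^5)^(1/4) = 44.4 mm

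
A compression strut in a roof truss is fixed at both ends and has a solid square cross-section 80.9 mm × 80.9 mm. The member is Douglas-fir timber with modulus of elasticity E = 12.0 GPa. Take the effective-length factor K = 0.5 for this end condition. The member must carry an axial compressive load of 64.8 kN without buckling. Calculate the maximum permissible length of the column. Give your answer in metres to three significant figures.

L_max ≈ 5.11 m

I = a⁴/12 = 80.9⁴/12 = 3.570×10^6 mm⁴
I = 3.570×10^-6 m⁴
At the buckling limit P_cr = P = 6.480×10^4 N
From P_cr = π²EI/(K·L)²:  L = (1/K)·√(π²EI/P_cr) = (1/0.5)·√(π²×1.20×10^10×3.570×10^-6/6.480×10^4)
L = 5.11 m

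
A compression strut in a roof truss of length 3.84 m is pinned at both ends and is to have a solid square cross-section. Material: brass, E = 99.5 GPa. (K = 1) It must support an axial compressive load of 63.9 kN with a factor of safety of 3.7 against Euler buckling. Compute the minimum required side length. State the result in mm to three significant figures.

a ≈ 80.8 mm

Required P_cr = n·P = 3.7 × 63.9 = 236.4 kN
L_e = K·L = 1 × 3.84 = 3.840 m
Required I = P_cr·L_e²/(π²E) = 2.364×10^5 × 3.840² / (π² × 9.95×10^10) = 3.550×10^-6 m⁴
I_req = 3.550×10^6 mm⁴
Solid square: I = a⁴/12  ⇒  a = (12I)^(1/4) = (12×3.550×10^6)^(1/4) = 80.8 mm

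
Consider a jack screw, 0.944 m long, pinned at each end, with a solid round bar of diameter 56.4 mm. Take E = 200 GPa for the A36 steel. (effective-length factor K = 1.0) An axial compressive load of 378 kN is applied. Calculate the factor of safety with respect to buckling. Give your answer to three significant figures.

I = πd⁴/64 = π×56.4⁴/64 = 4.967×10^5 mm⁴
I = 4.967×10^5 mm⁴ = 4.967×10^-7 m⁴
Effective length L_e = K·L = 1 × 0.944 = 0.9440 m
P_cr = π²EI / L_e² = π² × 200×10⁹ × 4.967×10^-7 / 0.9440² = 1.100×10^6 N
Factor of safety n = P_cr / P = 1100.2 / 378 = 2.91

n ≈ 2.91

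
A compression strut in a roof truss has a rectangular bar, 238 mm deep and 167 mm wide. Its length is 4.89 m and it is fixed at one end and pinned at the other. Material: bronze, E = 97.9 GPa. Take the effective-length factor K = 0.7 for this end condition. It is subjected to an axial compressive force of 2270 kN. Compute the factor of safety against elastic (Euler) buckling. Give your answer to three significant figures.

n ≈ 3.36

Buckling occurs about the weak axis: I_min = h·b³/12 with b = 167 mm (the shorter side).
I_min = 238×167³/12 = 9.237×10^7 mm⁴
I = 9.237×10^7 mm⁴ = 9.237×10^-5 m⁴
Effective length L_e = K·L = 0.7 × 4.89 = 3.423 m
P_cr = π²EI / L_e² = π² × 97.9×10⁹ × 9.237×10^-5 / 3.423² = 7.618×10^6 N
Factor of safety n = P_cr / P = 7617.5 / 2270 = 3.36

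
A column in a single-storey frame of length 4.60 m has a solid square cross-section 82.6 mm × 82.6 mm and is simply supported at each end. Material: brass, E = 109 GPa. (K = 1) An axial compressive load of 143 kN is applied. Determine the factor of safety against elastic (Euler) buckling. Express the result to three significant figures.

I = a⁴/12 = 82.6⁴/12 = 3.879×10^6 mm⁴
I = 3.879×10^6 mm⁴ = 3.879×10^-6 m⁴
Effective length L_e = K·L = 1 × 4.60 = 4.600 m
P_cr = π²EI / L_e² = π² × 109×10⁹ × 3.879×10^-6 / 4.600² = 1.972×10^5 N
Factor of safety n = P_cr / P = 197.22 / 143 = 1.38

n ≈ 1.38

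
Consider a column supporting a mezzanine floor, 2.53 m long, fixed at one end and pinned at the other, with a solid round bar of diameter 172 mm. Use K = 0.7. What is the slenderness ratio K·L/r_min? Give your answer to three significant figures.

For a solid circle r = d/4 = 172/4 = 43.00 mm
L_e = K·L = 0.7 × 2.53 m = 1.771 m = 1771.0 mm
λ = L_e / r_min = 1771.0 / 43.00 = 41.2

λ ≈ 41.2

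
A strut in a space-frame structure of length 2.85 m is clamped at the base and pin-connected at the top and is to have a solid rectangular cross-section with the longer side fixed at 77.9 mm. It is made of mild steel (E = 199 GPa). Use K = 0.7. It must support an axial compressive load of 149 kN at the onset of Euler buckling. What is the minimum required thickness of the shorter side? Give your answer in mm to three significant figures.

b ≈ 36.0 mm

L_e = K·L = 0.7 × 2.85 = 1.995 m
Required I = P_cr·L_e²/(π²E) = 1.490×10^5 × 1.995² / (π² × 1.99×10^11) = 3.019×10^-7 m⁴
I_req = 3.019×10^5 mm⁴
Rectangle, weak axis: I_min = h·b³/12 with h = 77.9 mm fixed  ⇒  b = (12I/h)^(1/3) = 36.0 mm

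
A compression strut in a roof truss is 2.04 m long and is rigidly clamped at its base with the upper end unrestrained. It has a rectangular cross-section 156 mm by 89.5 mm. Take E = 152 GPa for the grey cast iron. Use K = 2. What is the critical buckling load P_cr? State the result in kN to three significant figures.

P_cr ≈ 840 kN

Buckling occurs about the weak axis: I_min = h·b³/12 with b = 89.5 mm (the shorter side).
I_min = 156×89.5³/12 = 9.320×10^6 mm⁴
I = 9.320×10^6 mm⁴ = 9.320×10^-6 m⁴
Effective length L_e = K·L = 2 × 2.04 = 4.080 m
P_cr = π²EI / L_e² = π² × 152×10⁹ × 9.320×10^-6 / 4.080² = 8.399×10^5 N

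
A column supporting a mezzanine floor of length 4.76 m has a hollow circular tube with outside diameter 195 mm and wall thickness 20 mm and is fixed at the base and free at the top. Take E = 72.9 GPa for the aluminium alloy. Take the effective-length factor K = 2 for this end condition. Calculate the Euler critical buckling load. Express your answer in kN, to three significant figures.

Inner diameter d_i = 195 − 2×20 = 155.0 mm
I = π(d_o⁴ − d_i⁴)/64 = π(195⁴ − 155.0⁴)/64 = 4.264×10^7 mm⁴
I = 4.264×10^7 mm⁴ = 4.264×10^-5 m⁴
Effective length L_e = K·L = 2 × 4.76 = 9.520 m
P_cr = π²EI / L_e² = π² × 72.9×10⁹ × 4.264×10^-5 / 9.520² = 3.385×10^5 N

P_cr ≈ 339 kN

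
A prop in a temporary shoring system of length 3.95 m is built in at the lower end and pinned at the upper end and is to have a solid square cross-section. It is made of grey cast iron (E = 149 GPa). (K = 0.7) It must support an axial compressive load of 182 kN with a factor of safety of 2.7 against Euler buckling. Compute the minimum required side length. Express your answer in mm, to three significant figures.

Required P_cr = n·P = 2.7 × 182 = 491.4 kN
L_e = K·L = 0.7 × 3.95 = 2.765 m
Required I = P_cr·L_e²/(π²E) = 4.914×10^5 × 2.765² / (π² × 1.49×10^11) = 2.555×10^-6 m⁴
I_req = 2.555×10^6 mm⁴
Solid square: I = a⁴/12  ⇒  a = (12I)^(1/4) = (12×2.555×10^6)^(1/4) = 74.4 mm

a ≈ 74.4 mm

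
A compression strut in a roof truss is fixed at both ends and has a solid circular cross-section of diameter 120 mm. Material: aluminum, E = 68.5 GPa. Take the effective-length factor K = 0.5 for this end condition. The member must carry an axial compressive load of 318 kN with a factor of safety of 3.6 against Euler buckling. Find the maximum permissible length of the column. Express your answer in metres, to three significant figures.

I = πd⁴/64 = π×120⁴/64 = 1.018×10^7 mm⁴
I = 1.018×10^-5 m⁴
Required critical load P_cr = n·P = 3.6 × 318 = 1145 kN = 1.145×10^6 N
From P_cr = π²EI/(K·L)²:  L = (1/K)·√(π²EI/P_cr) = (1/0.5)·√(π²×6.85×10^10×1.018×10^-5/1.145×10^6)
L = 4.90 m

L_max ≈ 4.90 m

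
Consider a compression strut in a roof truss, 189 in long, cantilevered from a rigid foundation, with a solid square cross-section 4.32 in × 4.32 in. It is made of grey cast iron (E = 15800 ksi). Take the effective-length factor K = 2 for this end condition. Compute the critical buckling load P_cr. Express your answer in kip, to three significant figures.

P_cr ≈ 31.7 kip

I = a⁴/12 = 4.32⁴/12 = 29.02 in⁴
Effective length L_e = K·L = 2 × 189 = 378.0 in
P_cr = π²EI / L_e² = π² × 15800×10³ × 29.02 / 378.0² = 3.168×10^4 lb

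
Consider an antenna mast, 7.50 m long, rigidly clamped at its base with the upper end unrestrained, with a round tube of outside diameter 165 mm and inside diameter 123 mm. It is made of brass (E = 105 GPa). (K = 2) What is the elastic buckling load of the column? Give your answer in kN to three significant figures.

P_cr ≈ 116 kN

d_o = 165 mm, d_i = 123 mm
I = π(d_o⁴ − d_i⁴)/64 = π(165⁴ − 123.0⁴)/64 = 2.515×10^7 mm⁴
I = 2.515×10^7 mm⁴ = 2.515×10^-5 m⁴
Effective length L_e = K·L = 2 × 7.50 = 15.00 m
P_cr = π²EI / L_e² = π² × 105×10⁹ × 2.515×10^-5 / 15.00² = 1.158×10^5 N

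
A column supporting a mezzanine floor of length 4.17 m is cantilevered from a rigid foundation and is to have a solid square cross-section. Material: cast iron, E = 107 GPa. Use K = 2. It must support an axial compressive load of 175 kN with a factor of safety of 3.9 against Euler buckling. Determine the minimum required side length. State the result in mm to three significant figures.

Required P_cr = n·P = 3.9 × 175 = 682.5 kN
L_e = K·L = 2 × 4.17 = 8.340 m
Required I = P_cr·L_e²/(π²E) = 6.825×10^5 × 8.340² / (π² × 1.07×10^11) = 4.495×10^-5 m⁴
I_req = 4.495×10^7 mm⁴
Solid square: I = a⁴/12  ⇒  a = (12I)^(1/4) = (12×4.495×10^7)^(1/4) = 152 mm

a ≈ 152 mm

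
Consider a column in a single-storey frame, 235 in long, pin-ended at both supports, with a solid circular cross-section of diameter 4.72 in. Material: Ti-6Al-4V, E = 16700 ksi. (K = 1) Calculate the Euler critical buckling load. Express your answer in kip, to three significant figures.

I = πd⁴/64 = π×4.72⁴/64 = 24.36 in⁴
Effective length L_e = K·L = 1 × 235 = 235.0 in
P_cr = π²EI / L_e² = π² × 16700×10³ × 24.36 / 235.0² = 7.271×10^4 lb

P_cr ≈ 72.7 kip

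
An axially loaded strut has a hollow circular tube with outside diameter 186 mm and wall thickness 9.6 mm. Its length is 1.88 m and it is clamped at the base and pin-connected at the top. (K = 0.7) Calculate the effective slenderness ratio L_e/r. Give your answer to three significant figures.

λ ≈ 21.1

Inner diameter d_i = 186 − 2×9.6 = 166.8 mm
I = π(d_o⁴ − d_i⁴)/64 = π(186⁴ − 166.8⁴)/64 = 2.075×10^7 mm⁴
A = 5.320×10^3 mm²;  r_min = √(I/A) = √(2.075×10^7/5.320×10^3) = 62.46 mm
L_e = K·L = 0.7 × 1.88 m = 1.316 m = 1316.0 mm
λ = L_e / r_min = 1316.0 / 62.46 = 21.1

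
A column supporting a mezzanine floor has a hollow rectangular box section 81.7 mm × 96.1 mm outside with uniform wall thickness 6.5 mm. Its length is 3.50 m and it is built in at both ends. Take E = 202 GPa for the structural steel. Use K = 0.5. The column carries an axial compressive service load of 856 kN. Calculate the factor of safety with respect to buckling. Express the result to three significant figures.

Inner dimensions: h_i = 96.1 − 2×6.5 = 83.10 mm, b_i = 81.7 − 2×6.5 = 68.70 mm
Weak-axis I_min = (h_o·b_o³ − h_i·b_i³)/12 with b_o = 81.7, b_i = 68.70 mm (shorter outer/inner sides).
I_min = (96.1×81.7³ − 83.10×68.70³)/12 = 2.122×10^6 mm⁴
I = 2.122×10^6 mm⁴ = 2.122×10^-6 m⁴
Effective length L_e = K·L = 0.5 × 3.50 = 1.750 m
P_cr = π²EI / L_e² = π² × 202×10⁹ × 2.122×10^-6 / 1.750² = 1.381×10^6 N
Factor of safety n = P_cr / P = 1381.3 / 856 = 1.61

n ≈ 1.61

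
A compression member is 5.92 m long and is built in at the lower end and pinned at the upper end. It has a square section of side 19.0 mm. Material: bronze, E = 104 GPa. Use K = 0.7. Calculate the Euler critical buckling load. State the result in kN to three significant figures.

P_cr ≈ 0.649 kN

I = a⁴/12 = 19.0⁴/12 = 1.086×10^4 mm⁴
I = 1.086×10^4 mm⁴ = 1.086×10^-8 m⁴
Effective length L_e = K·L = 0.7 × 5.92 = 4.144 m
P_cr = π²EI / L_e² = π² × 104×10⁹ × 1.086×10^-8 / 4.144² = 649.1 N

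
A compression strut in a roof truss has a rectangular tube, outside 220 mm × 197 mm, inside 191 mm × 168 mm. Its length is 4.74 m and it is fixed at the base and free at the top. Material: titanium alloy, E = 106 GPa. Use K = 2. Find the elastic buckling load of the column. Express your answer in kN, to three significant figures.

Weak-axis I_min = (h_o·b_o³ − h_i·b_i³)/12 with b_o = 197, b_i = 168.0 mm (shorter outer/inner sides).
I_min = (220×197³ − 191.0×168.0³)/12 = 6.469×10^7 mm⁴
I = 6.469×10^7 mm⁴ = 6.469×10^-5 m⁴
Effective length L_e = K·L = 2 × 4.74 = 9.480 m
P_cr = π²EI / L_e² = π² × 106×10⁹ × 6.469×10^-5 / 9.480² = 7.531×10^5 N

P_cr ≈ 753 kN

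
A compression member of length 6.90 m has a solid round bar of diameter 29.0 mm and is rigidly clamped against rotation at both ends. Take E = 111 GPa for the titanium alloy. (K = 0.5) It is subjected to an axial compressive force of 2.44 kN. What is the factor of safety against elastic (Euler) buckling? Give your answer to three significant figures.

I = πd⁴/64 = π×29.0⁴/64 = 3.472×10^4 mm⁴
I = 3.472×10^4 mm⁴ = 3.472×10^-8 m⁴
Effective length L_e = K·L = 0.5 × 6.90 = 3.450 m
P_cr = π²EI / L_e² = π² × 111×10⁹ × 3.472×10^-8 / 3.450² = 3.196×10^3 N
Factor of safety n = P_cr / P = 3.1956 / 2.44 = 1.31

n ≈ 1.31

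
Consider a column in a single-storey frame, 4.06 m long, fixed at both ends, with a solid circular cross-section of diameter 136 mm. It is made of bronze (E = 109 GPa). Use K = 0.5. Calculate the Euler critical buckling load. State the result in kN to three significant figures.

P_cr ≈ 4380 kN

I = πd⁴/64 = π×136⁴/64 = 1.679×10^7 mm⁴
I = 1.679×10^7 mm⁴ = 1.679×10^-5 m⁴
Effective length L_e = K·L = 0.5 × 4.06 = 2.030 m
P_cr = π²EI / L_e² = π² × 109×10⁹ × 1.679×10^-5 / 2.030² = 4.384×10^6 N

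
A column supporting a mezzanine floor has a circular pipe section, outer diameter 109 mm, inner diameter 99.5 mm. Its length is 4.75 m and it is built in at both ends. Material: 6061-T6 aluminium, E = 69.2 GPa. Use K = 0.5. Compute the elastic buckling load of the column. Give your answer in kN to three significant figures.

d_o = 109 mm, d_i = 99.5 mm
I = π(d_o⁴ − d_i⁴)/64 = π(109⁴ − 99.50⁴)/64 = 2.118×10^6 mm⁴
I = 2.118×10^6 mm⁴ = 2.118×10^-6 m⁴
Effective length L_e = K·L = 0.5 × 4.75 = 2.375 m
P_cr = π²EI / L_e² = π² × 69.2×10⁹ × 2.118×10^-6 / 2.375² = 2.564×10^5 N

P_cr ≈ 256 kN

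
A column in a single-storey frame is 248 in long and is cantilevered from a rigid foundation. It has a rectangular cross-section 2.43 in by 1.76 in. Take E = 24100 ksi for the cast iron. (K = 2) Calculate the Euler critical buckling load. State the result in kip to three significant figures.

Buckling occurs about the weak axis: I_min = h·b³/12 with b = 1.76 in (the shorter side).
I_min = 2.43×1.76³/12 = 1.104 in⁴
Effective length L_e = K·L = 2 × 248 = 496.0 in
P_cr = π²EI / L_e² = π² × 24100×10³ × 1.104 / 496.0² = 1.067×10^3 lb

P_cr ≈ 1.07 kip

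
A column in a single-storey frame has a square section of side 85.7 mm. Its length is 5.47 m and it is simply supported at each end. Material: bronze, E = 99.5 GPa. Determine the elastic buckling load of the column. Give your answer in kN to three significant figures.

P_cr ≈ 148 kN

I = a⁴/12 = 85.7⁴/12 = 4.495×10^6 mm⁴
I = 4.495×10^6 mm⁴ = 4.495×10^-6 m⁴
Effective length L_e = K·L = 1 × 5.47 = 5.470 m
P_cr = π²EI / L_e² = π² × 99.5×10⁹ × 4.495×10^-6 / 5.470² = 1.475×10^5 N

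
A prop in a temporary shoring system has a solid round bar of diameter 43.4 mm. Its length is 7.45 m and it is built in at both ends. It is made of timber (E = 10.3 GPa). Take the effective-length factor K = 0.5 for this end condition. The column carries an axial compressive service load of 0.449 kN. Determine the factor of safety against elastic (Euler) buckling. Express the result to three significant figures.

I = πd⁴/64 = π×43.4⁴/64 = 1.742×10^5 mm⁴
I = 1.742×10^5 mm⁴ = 1.742×10^-7 m⁴
Effective length L_e = K·L = 0.5 × 7.45 = 3.725 m
P_cr = π²EI / L_e² = π² × 10.3×10⁹ × 1.742×10^-7 / 3.725² = 1.276×10^3 N
Factor of safety n = P_cr / P = 1.2759 / 0.449 = 2.84

n ≈ 2.84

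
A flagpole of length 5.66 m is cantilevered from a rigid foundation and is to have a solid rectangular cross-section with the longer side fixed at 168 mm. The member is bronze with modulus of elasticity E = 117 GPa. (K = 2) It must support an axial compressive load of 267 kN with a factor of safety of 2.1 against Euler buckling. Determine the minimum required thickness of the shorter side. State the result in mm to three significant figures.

Required P_cr = n·P = 2.1 × 267 = 560.7 kN
L_e = K·L = 2 × 5.66 = 11.32 m
Required I = P_cr·L_e²/(π²E) = 5.607×10^5 × 11.32² / (π² × 1.17×10^11) = 6.222×10^-5 m⁴
I_req = 6.222×10^7 mm⁴
Rectangle, weak axis: I_min = h·b³/12 with h = 168 mm fixed  ⇒  b = (12I/h)^(1/3) = 164 mm

b ≈ 164 mm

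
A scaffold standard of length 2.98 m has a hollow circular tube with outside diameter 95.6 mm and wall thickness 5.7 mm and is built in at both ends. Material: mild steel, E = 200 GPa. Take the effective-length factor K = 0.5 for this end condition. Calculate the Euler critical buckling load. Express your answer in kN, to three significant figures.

P_cr ≈ 1450 kN

Inner diameter d_i = 95.6 − 2×5.7 = 84.20 mm
I = π(d_o⁴ − d_i⁴)/64 = π(95.6⁴ − 84.20⁴)/64 = 1.633×10^6 mm⁴
I = 1.633×10^6 mm⁴ = 1.633×10^-6 m⁴
Effective length L_e = K·L = 0.5 × 2.98 = 1.490 m
P_cr = π²EI / L_e² = π² × 200×10⁹ × 1.633×10^-6 / 1.490² = 1.452×10^6 N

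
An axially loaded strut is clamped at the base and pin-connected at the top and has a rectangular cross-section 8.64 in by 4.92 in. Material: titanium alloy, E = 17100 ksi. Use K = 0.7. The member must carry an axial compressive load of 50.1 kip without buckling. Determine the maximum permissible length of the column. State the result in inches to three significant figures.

L_max ≈ 768 in

Buckling occurs about the weak axis: I_min = h·b³/12 with b = 4.92 in (the shorter side).
I_min = 8.64×4.92³/12 = 85.75 in⁴
At the buckling limit P_cr = P = 5.010×10^4 lb
From P_cr = π²EI/(K·L)²:  L = (1/K)·√(π²EI/P_cr) = (1/0.7)·√(π²×1.71×10^7×85.75/5.010×10^4)
L = 768 in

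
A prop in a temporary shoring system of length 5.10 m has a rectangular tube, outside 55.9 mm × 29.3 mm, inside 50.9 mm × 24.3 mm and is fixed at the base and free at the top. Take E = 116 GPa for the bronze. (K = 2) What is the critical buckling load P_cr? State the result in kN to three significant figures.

P_cr ≈ 0.620 kN

Weak-axis I_min = (h_o·b_o³ − h_i·b_i³)/12 with b_o = 29.3, b_i = 24.30 mm (shorter outer/inner sides).
I_min = (55.9×29.3³ − 50.90×24.30³)/12 = 5.631×10^4 mm⁴
I = 5.631×10^4 mm⁴ = 5.631×10^-8 m⁴
Effective length L_e = K·L = 2 × 5.10 = 10.20 m
P_cr = π²EI / L_e² = π² × 116×10⁹ × 5.631×10^-8 / 10.20² = 619.7 N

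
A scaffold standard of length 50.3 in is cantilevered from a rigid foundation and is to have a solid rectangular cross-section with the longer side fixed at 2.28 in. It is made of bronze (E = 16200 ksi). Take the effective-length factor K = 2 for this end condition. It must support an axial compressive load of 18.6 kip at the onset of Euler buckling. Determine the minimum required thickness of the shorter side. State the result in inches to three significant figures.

b ≈ 1.84 in

L_e = K·L = 2 × 50.3 = 100.6 in
Required I = P_cr·L_e²/(π²E) = 1.860×10^4 × 100.6² / (π² × 1.62×10^7) = 1.177 in⁴
Rectangle, weak axis: I_min = h·b³/12 with h = 2.28 in fixed  ⇒  b = (12I/h)^(1/3) = 1.84 in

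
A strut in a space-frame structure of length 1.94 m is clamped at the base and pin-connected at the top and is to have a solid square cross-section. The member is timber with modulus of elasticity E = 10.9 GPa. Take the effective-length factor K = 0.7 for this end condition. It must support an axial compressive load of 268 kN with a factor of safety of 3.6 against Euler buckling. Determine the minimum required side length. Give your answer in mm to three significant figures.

Required P_cr = n·P = 3.6 × 268 = 964.8 kN
L_e = K·L = 0.7 × 1.94 = 1.358 m
Required I = P_cr·L_e²/(π²E) = 9.648×10^5 × 1.358² / (π² × 1.09×10^10) = 1.654×10^-5 m⁴
I_req = 1.654×10^7 mm⁴
Solid square: I = a⁴/12  ⇒  a = (12I)^(1/4) = (12×1.654×10^7)^(1/4) = 119 mm

a ≈ 119 mm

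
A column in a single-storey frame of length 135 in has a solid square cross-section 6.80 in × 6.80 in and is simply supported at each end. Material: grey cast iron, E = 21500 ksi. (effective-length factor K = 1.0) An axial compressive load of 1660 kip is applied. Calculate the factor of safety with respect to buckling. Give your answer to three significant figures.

I = a⁴/12 = 6.80⁴/12 = 178.2 in⁴
Effective length L_e = K·L = 1 × 135 = 135.0 in
P_cr = π²EI / L_e² = π² × 21500×10³ × 178.2 / 135.0² = 2.075×10^6 lb
Factor of safety n = P_cr / P = 2074.6 / 1660 = 1.25

n ≈ 1.25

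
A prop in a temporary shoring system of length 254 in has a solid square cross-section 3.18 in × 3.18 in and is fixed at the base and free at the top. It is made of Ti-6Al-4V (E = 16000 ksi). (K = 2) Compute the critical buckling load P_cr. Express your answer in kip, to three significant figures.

P_cr ≈ 5.21 kip

I = a⁴/12 = 3.18⁴/12 = 8.522 in⁴
Effective length L_e = K·L = 2 × 254 = 508.0 in
P_cr = π²EI / L_e² = π² × 16000×10³ × 8.522 / 508.0² = 5.215×10^3 lb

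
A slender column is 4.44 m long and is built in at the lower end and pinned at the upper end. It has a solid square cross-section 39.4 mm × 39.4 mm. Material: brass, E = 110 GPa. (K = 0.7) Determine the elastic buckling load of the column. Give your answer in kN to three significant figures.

P_cr ≈ 22.6 kN

I = a⁴/12 = 39.4⁴/12 = 2.008×10^5 mm⁴
I = 2.008×10^5 mm⁴ = 2.008×10^-7 m⁴
Effective length L_e = K·L = 0.7 × 4.44 = 3.108 m
P_cr = π²EI / L_e² = π² × 110×10⁹ × 2.008×10^-7 / 3.108² = 2.257×10^4 N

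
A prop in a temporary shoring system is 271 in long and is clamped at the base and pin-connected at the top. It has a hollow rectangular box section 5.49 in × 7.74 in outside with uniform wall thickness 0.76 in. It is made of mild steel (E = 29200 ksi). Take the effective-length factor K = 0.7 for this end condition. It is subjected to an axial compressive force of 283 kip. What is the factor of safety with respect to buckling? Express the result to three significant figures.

Inner dimensions: h_i = 7.74 − 2×0.76 = 6.220 in, b_i = 5.49 − 2×0.76 = 3.970 in
Weak-axis I_min = (h_o·b_o³ − h_i·b_i³)/12 with b_o = 5.49, b_i = 3.970 in (shorter outer/inner sides).
I_min = (7.74×5.49³ − 6.220×3.970³)/12 = 74.30 in⁴
Effective length L_e = K·L = 0.7 × 271 = 189.7 in
P_cr = π²EI / L_e² = π² × 29200×10³ × 74.30 / 189.7² = 5.950×10^5 lb
Factor of safety n = P_cr / P = 594.99 / 283 = 2.10

n ≈ 2.10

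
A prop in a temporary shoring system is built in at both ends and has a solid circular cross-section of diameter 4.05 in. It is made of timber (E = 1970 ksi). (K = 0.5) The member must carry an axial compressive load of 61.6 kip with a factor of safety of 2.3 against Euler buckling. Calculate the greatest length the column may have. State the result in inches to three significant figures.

L_max ≈ 85.1 in

I = πd⁴/64 = π×4.05⁴/64 = 13.21 in⁴
Required critical load P_cr = n·P = 2.3 × 61.6 = 141.7 kip = 1.417×10^5 lb
From P_cr = π²EI/(K·L)²:  L = (1/K)·√(π²EI/P_cr) = (1/0.5)·√(π²×1.97×10^6×13.21/1.417×10^5)
L = 85.1 in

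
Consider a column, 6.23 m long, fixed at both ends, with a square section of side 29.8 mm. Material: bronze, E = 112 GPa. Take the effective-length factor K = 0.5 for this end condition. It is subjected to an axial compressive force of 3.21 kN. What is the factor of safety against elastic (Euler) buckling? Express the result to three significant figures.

I = a⁴/12 = 29.8⁴/12 = 6.572×10^4 mm⁴
I = 6.572×10^4 mm⁴ = 6.572×10^-8 m⁴
Effective length L_e = K·L = 0.5 × 6.23 = 3.115 m
P_cr = π²EI / L_e² = π² × 112×10⁹ × 6.572×10^-8 / 3.115² = 7.487×10^3 N
Factor of safety n = P_cr / P = 7.4866 / 3.21 = 2.33

n ≈ 2.33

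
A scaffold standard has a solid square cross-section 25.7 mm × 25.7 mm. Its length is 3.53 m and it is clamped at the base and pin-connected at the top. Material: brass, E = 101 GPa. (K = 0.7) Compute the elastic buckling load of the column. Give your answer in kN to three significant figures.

P_cr ≈ 5.94 kN

I = a⁴/12 = 25.7⁴/12 = 3.635×10^4 mm⁴
I = 3.635×10^4 mm⁴ = 3.635×10^-8 m⁴
Effective length L_e = K·L = 0.7 × 3.53 = 2.471 m
P_cr = π²EI / L_e² = π² × 101×10⁹ × 3.635×10^-8 / 2.471² = 5.935×10^3 N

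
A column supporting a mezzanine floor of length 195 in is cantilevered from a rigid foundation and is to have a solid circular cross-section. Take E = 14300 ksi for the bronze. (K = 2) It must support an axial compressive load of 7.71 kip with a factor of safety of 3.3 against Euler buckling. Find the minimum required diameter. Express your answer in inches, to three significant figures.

d ≈ 4.86 in

Required P_cr = n·P = 3.3 × 7.71 = 25.44 kip
L_e = K·L = 2 × 195 = 390.0 in
Required I = P_cr·L_e²/(π²E) = 2.544×10^4 × 390.0² / (π² × 1.43×10^7) = 27.42 in⁴
Solid circle: I = πd⁴/64  ⇒  d = (64I/π)^(1/4) = (64×27.42/π)^(1/4) = 4.86 in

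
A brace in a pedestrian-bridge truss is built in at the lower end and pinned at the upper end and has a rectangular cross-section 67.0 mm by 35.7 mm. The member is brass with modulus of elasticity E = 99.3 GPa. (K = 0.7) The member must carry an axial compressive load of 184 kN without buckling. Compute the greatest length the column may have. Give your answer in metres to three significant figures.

Buckling occurs about the weak axis: I_min = h·b³/12 with b = 35.7 mm (the shorter side).
I_min = 67.0×35.7³/12 = 2.540×10^5 mm⁴
I = 2.540×10^-7 m⁴
At the buckling limit P_cr = P = 1.840×10^5 N
From P_cr = π²EI/(K·L)²:  L = (1/K)·√(π²EI/P_cr) = (1/0.7)·√(π²×9.93×10^10×2.540×10^-7/1.840×10^5)
L = 1.66 m

L_max ≈ 1.66 m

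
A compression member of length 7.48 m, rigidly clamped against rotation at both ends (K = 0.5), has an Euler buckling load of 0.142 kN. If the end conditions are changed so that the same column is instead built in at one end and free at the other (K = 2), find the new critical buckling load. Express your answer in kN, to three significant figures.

P_cr ≈ 0.00887 kN

P_cr ∝ 1/K², so P_cr,new = P_cr,old × (K_old/K_new)² = 0.142 × (0.5/2)²
= 0.142 × 0.06250 = 0.00887 kN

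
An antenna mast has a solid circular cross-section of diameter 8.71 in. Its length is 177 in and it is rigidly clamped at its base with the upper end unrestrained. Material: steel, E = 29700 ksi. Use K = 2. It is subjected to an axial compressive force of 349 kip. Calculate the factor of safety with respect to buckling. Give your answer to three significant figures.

I = πd⁴/64 = π×8.71⁴/64 = 282.5 in⁴
Effective length L_e = K·L = 2 × 177 = 354.0 in
P_cr = π²EI / L_e² = π² × 29700×10³ × 282.5 / 354.0² = 6.608×10^5 lb
Factor of safety n = P_cr / P = 660.83 / 349 = 1.89

n ≈ 1.89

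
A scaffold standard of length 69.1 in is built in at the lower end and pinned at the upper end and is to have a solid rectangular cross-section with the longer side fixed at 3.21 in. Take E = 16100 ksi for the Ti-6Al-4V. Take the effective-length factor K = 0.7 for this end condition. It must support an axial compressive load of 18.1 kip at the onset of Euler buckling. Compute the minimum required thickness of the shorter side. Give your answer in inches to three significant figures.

b ≈ 0.999 in

L_e = K·L = 0.7 × 69.1 = 48.37 in
Required I = P_cr·L_e²/(π²E) = 1.810×10^4 × 48.37² / (π² × 1.61×10^7) = 0.2665 in⁴
Rectangle, weak axis: I_min = h·b³/12 with h = 3.21 in fixed  ⇒  b = (12I/h)^(1/3) = 0.999 in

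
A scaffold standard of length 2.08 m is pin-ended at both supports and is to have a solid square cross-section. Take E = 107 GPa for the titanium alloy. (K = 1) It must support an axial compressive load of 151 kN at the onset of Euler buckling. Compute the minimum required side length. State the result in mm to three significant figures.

L_e = K·L = 1 × 2.08 = 2.080 m
Required I = P_cr·L_e²/(π²E) = 1.510×10^5 × 2.080² / (π² × 1.07×10^11) = 6.186×10^-7 m⁴
I_req = 6.186×10^5 mm⁴
Solid square: I = a⁴/12  ⇒  a = (12I)^(1/4) = (12×6.186×10^5)^(1/4) = 52.2 mm

a ≈ 52.2 mm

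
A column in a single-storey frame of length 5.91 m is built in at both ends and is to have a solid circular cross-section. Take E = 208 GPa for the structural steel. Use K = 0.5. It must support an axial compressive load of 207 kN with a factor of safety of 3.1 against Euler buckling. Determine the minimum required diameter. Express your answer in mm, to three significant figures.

Required P_cr = n·P = 3.1 × 207 = 641.7 kN
L_e = K·L = 0.5 × 5.91 = 2.955 m
Required I = P_cr·L_e²/(π²E) = 6.417×10^5 × 2.955² / (π² × 2.08×10^11) = 2.730×10^-6 m⁴
I_req = 2.730×10^6 mm⁴
Solid circle: I = πd⁴/64  ⇒  d = (64I/π)^(1/4) = (64×2.730×10^6/π)^(1/4) = 86.4 mm

d ≈ 86.4 mm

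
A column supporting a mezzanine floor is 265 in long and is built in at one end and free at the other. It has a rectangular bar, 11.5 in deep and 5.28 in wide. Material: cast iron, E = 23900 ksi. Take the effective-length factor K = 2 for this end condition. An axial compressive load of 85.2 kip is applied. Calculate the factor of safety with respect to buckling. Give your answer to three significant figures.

n ≈ 1.39

Buckling occurs about the weak axis: I_min = h·b³/12 with b = 5.28 in (the shorter side).
I_min = 11.5×5.28³/12 = 141.1 in⁴
Effective length L_e = K·L = 2 × 265 = 530.0 in
P_cr = π²EI / L_e² = π² × 23900×10³ × 141.1 / 530.0² = 1.185×10^5 lb
Factor of safety n = P_cr / P = 118.46 / 85.2 = 1.39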